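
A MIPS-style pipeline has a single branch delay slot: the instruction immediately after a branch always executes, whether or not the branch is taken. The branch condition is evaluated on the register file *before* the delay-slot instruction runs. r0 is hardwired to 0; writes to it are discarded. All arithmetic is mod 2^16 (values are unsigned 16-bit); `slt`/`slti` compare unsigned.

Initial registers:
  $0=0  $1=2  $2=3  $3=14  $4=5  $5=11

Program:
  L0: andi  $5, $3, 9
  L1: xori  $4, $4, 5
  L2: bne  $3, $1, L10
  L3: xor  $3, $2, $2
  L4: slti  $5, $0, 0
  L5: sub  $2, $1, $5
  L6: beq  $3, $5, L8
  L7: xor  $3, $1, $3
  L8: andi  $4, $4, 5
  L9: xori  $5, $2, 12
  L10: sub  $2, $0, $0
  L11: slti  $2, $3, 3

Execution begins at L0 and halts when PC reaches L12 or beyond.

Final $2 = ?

  step pc=0: andi  $5, $3, 9  regs=(0,2,3,14,5,8)
  step pc=1: xori  $4, $4, 5  regs=(0,2,3,14,0,8)
  step pc=2: bne  $3, $1, L10  cond=T  regs=(0,2,3,14,0,8)
  step pc=3: xor  $3, $2, $2  regs=(0,2,3,0,0,8)
  step pc=10: sub  $2, $0, $0  regs=(0,2,0,0,0,8)
  step pc=11: slti  $2, $3, 3  regs=(0,2,1,0,0,8)

1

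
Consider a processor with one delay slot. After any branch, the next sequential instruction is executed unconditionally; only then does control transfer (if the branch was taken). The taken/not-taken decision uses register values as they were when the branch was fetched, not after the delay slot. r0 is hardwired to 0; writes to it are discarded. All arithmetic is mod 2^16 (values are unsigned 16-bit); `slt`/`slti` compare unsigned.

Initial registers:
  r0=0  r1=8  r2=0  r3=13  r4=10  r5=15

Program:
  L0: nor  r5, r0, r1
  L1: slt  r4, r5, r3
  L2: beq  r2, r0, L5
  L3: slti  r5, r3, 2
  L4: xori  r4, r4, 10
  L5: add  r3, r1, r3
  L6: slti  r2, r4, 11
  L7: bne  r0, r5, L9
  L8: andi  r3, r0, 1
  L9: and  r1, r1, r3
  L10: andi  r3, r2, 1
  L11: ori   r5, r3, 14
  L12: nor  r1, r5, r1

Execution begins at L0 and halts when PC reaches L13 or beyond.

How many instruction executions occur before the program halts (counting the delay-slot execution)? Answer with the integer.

12

PC=0  nor  r5, r0, r1        | r0=0 r1=8 r2=0 r3=13 r4=10 r5=65527
PC=1  slt  r4, r5, r3        | r0=0 r1=8 r2=0 r3=13 r4=0 r5=65527
PC=2  beq  r2, r0, L5        | r0=0 r1=8 r2=0 r3=13 r4=0 r5=65527  [TAKEN]
PC=3  slti  r5, r3, 2        | r0=0 r1=8 r2=0 r3=13 r4=0 r5=0
PC=5  add  r3, r1, r3        | r0=0 r1=8 r2=0 r3=21 r4=0 r5=0
PC=6  slti  r2, r4, 11       | r0=0 r1=8 r2=1 r3=21 r4=0 r5=0
PC=7  bne  r0, r5, L9        | r0=0 r1=8 r2=1 r3=21 r4=0 r5=0  [not taken]
PC=8  andi  r3, r0, 1        | r0=0 r1=8 r2=1 r3=0 r4=0 r5=0
PC=9  and  r1, r1, r3        | r0=0 r1=0 r2=1 r3=0 r4=0 r5=0
PC=10 andi  r3, r2, 1        | r0=0 r1=0 r2=1 r3=1 r4=0 r5=0
PC=11 ori   r5, r3, 14       | r0=0 r1=0 r2=1 r3=1 r4=0 r5=15
PC=12 nor  r1, r5, r1        | r0=0 r1=65520 r2=1 r3=1 r4=0 r5=15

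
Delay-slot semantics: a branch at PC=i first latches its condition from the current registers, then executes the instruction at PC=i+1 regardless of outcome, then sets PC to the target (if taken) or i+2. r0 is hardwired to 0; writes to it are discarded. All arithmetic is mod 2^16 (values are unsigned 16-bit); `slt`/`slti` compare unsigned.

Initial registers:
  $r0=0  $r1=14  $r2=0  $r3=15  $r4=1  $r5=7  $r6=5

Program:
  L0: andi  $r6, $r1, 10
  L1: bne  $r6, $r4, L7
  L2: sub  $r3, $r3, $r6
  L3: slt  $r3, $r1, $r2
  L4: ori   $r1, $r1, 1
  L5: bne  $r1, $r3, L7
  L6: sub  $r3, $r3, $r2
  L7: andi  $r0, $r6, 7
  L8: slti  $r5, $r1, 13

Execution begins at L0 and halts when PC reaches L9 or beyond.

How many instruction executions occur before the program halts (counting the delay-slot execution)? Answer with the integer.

5

PC=0  andi  $r6, $r1, 10     | $r0=0 $r1=14 $r2=0 $r3=15 $r4=1 $r5=7 $r6=10
PC=1  bne  $r6, $r4, L7      | $r0=0 $r1=14 $r2=0 $r3=15 $r4=1 $r5=7 $r6=10  [TAKEN]
PC=2  sub  $r3, $r3, $r6     | $r0=0 $r1=14 $r2=0 $r3=5 $r4=1 $r5=7 $r6=10
PC=7  andi  $r0, $r6, 7      | $r0=0 $r1=14 $r2=0 $r3=5 $r4=1 $r5=7 $r6=10
PC=8  slti  $r5, $r1, 13     | $r0=0 $r1=14 $r2=0 $r3=5 $r4=1 $r5=0 $r6=10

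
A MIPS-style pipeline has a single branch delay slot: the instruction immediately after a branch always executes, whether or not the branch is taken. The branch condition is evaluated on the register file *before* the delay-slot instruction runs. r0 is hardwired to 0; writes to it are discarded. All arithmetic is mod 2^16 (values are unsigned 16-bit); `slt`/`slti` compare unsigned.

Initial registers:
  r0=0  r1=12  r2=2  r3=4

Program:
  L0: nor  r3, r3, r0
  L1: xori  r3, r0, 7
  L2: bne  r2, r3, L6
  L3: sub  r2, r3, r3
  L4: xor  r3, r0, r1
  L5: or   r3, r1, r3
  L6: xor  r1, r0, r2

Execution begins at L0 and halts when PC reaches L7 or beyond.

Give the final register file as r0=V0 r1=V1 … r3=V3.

[0] nor  r3, r3, r0  →  {r0:0, r1:12, r2:2, r3:65531}
[1] xori  r3, r0, 7  →  {r0:0, r1:12, r2:2, r3:7}
[2] bne  r2, r3, L6  →  {r0:0, r1:12, r2:2, r3:7}  ⟨branch taken⟩
[3] sub  r2, r3, r3  →  {r0:0, r1:12, r2:0, r3:7}
[6] xor  r1, r0, r2  →  {r0:0, r1:0, r2:0, r3:7}

r0=0 r1=0 r2=0 r3=7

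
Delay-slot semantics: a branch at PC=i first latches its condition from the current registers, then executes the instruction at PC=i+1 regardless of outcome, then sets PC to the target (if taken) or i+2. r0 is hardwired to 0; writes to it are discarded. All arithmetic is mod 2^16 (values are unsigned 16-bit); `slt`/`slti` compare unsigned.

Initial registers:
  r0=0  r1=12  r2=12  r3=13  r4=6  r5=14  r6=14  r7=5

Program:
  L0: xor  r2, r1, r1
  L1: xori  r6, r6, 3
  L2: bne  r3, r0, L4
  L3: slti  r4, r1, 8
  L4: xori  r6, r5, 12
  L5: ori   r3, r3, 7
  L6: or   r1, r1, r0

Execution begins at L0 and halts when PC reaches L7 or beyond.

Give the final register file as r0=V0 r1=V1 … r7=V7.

r0=0 r1=12 r2=0 r3=15 r4=0 r5=14 r6=2 r7=5

  step pc=0: xor  r2, r1, r1  regs=(0,12,0,13,6,14,14,5)
  step pc=1: xori  r6, r6, 3  regs=(0,12,0,13,6,14,13,5)
  step pc=2: bne  r3, r0, L4  cond=T  regs=(0,12,0,13,6,14,13,5)
  step pc=3: slti  r4, r1, 8  regs=(0,12,0,13,0,14,13,5)
  step pc=4: xori  r6, r5, 12  regs=(0,12,0,13,0,14,2,5)
  step pc=5: ori   r3, r3, 7  regs=(0,12,0,15,0,14,2,5)
  step pc=6: or   r1, r1, r0  regs=(0,12,0,15,0,14,2,5)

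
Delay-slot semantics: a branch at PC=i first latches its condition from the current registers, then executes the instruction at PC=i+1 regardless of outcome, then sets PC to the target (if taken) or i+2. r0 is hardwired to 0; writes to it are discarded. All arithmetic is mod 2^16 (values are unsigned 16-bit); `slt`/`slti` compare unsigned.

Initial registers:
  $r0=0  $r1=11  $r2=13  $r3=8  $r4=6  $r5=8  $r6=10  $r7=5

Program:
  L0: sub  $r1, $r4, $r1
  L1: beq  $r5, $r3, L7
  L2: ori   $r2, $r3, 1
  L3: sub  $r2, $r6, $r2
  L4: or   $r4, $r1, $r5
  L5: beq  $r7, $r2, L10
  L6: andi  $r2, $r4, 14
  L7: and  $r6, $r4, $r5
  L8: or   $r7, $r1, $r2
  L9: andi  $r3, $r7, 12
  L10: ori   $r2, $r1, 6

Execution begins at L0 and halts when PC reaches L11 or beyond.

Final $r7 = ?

PC=0  sub  $r1, $r4, $r1     | $r0=0 $r1=65531 $r2=13 $r3=8 $r4=6 $r5=8 $r6=10 $r7=5
PC=1  beq  $r5, $r3, L7      | $r0=0 $r1=65531 $r2=13 $r3=8 $r4=6 $r5=8 $r6=10 $r7=5  [TAKEN]
PC=2  ori   $r2, $r3, 1      | $r0=0 $r1=65531 $r2=9 $r3=8 $r4=6 $r5=8 $r6=10 $r7=5
PC=7  and  $r6, $r4, $r5     | $r0=0 $r1=65531 $r2=9 $r3=8 $r4=6 $r5=8 $r6=0 $r7=5
PC=8  or   $r7, $r1, $r2     | $r0=0 $r1=65531 $r2=9 $r3=8 $r4=6 $r5=8 $r6=0 $r7=65531
PC=9  andi  $r3, $r7, 12     | $r0=0 $r1=65531 $r2=9 $r3=8 $r4=6 $r5=8 $r6=0 $r7=65531
PC=10 ori   $r2, $r1, 6      | $r0=0 $r1=65531 $r2=65535 $r3=8 $r4=6 $r5=8 $r6=0 $r7=65531

65531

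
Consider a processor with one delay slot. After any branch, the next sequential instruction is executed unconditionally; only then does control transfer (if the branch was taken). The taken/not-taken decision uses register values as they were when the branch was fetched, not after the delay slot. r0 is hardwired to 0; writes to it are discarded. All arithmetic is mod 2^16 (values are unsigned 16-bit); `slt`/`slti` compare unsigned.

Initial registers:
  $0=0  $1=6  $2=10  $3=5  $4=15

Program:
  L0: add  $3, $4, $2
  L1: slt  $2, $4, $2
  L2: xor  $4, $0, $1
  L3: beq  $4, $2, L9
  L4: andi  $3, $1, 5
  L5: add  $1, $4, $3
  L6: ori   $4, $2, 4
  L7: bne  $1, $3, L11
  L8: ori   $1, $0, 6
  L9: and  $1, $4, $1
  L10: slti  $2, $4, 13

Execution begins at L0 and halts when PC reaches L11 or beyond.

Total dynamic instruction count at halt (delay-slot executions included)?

9

PC=0  add  $3, $4, $2        | $0=0 $1=6 $2=10 $3=25 $4=15
PC=1  slt  $2, $4, $2        | $0=0 $1=6 $2=0 $3=25 $4=15
PC=2  xor  $4, $0, $1        | $0=0 $1=6 $2=0 $3=25 $4=6
PC=3  beq  $4, $2, L9        | $0=0 $1=6 $2=0 $3=25 $4=6  [not taken]
PC=4  andi  $3, $1, 5        | $0=0 $1=6 $2=0 $3=4 $4=6
PC=5  add  $1, $4, $3        | $0=0 $1=10 $2=0 $3=4 $4=6
PC=6  ori   $4, $2, 4        | $0=0 $1=10 $2=0 $3=4 $4=4
PC=7  bne  $1, $3, L11       | $0=0 $1=10 $2=0 $3=4 $4=4  [TAKEN]
PC=8  ori   $1, $0, 6        | $0=0 $1=6 $2=0 $3=4 $4=4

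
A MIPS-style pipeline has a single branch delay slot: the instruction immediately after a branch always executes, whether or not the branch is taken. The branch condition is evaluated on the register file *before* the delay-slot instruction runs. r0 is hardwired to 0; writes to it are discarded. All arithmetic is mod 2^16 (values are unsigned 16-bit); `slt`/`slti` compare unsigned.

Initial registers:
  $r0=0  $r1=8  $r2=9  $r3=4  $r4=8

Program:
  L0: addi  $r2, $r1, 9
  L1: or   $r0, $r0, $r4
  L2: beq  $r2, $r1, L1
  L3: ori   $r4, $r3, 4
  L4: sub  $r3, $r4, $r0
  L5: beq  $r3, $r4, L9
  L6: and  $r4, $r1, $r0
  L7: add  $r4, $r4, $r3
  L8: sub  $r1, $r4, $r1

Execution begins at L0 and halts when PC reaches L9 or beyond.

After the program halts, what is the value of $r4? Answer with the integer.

0

  step pc=0: addi  $r2, $r1, 9  regs=(0,8,17,4,8)
  step pc=1: or   $r0, $r0, $r4  regs=(0,8,17,4,8)
  step pc=2: beq  $r2, $r1, L1  cond=F  regs=(0,8,17,4,8)
  step pc=3: ori   $r4, $r3, 4  regs=(0,8,17,4,4)
  step pc=4: sub  $r3, $r4, $r0  regs=(0,8,17,4,4)
  step pc=5: beq  $r3, $r4, L9  cond=T  regs=(0,8,17,4,4)
  step pc=6: and  $r4, $r1, $r0  regs=(0,8,17,4,0)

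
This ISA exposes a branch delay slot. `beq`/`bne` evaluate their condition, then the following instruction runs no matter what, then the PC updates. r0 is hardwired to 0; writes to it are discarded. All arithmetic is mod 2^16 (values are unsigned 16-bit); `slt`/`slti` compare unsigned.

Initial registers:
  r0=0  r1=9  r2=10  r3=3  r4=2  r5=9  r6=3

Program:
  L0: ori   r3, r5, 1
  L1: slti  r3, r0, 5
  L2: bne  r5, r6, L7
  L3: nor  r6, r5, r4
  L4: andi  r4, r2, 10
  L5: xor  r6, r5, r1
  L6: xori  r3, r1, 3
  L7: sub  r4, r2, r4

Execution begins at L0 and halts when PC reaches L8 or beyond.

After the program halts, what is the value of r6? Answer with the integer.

#0 ori   r3, r5, 1 ; 0/9/10/9/2/9/3
#1 slti  r3, r0, 5 ; 0/9/10/1/2/9/3
#2 bne  r5, r6, L7 ; 0/9/10/1/2/9/3 ; →target
#3 nor  r6, r5, r4 ; 0/9/10/1/2/9/65524
#7 sub  r4, r2, r4 ; 0/9/10/1/8/9/65524

65524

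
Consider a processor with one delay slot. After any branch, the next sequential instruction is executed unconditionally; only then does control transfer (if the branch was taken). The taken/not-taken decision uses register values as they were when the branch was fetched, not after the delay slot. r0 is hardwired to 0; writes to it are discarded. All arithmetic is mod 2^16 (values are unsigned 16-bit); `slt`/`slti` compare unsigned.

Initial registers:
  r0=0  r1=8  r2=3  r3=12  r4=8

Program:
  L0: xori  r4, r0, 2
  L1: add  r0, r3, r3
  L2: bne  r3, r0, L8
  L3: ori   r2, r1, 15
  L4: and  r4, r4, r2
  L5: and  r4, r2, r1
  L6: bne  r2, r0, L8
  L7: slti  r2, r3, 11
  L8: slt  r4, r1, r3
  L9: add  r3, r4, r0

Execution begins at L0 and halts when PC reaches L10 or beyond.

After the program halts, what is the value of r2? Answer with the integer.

[0] xori  r4, r0, 2  →  {r0:0, r1:8, r2:3, r3:12, r4:2}
[1] add  r0, r3, r3  →  {r0:0, r1:8, r2:3, r3:12, r4:2}
[2] bne  r3, r0, L8  →  {r0:0, r1:8, r2:3, r3:12, r4:2}  ⟨branch taken⟩
[3] ori   r2, r1, 15  →  {r0:0, r1:8, r2:15, r3:12, r4:2}
[8] slt  r4, r1, r3  →  {r0:0, r1:8, r2:15, r3:12, r4:1}
[9] add  r3, r4, r0  →  {r0:0, r1:8, r2:15, r3:1, r4:1}

15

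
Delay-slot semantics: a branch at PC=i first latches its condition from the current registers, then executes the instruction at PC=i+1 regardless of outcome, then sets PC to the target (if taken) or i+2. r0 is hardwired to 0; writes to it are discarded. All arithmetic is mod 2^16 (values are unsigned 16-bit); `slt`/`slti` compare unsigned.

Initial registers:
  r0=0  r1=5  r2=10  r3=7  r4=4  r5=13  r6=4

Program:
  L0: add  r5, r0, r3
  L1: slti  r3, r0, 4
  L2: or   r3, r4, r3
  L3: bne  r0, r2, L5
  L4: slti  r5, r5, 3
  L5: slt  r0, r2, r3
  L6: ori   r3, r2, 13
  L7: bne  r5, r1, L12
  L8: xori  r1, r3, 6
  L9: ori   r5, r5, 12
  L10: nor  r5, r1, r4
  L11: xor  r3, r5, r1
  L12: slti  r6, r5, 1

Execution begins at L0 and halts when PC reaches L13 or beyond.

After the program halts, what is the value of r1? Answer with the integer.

[0] add  r5, r0, r3  →  {r0:0, r1:5, r2:10, r3:7, r4:4, r5:7, r6:4}
[1] slti  r3, r0, 4  →  {r0:0, r1:5, r2:10, r3:1, r4:4, r5:7, r6:4}
[2] or   r3, r4, r3  →  {r0:0, r1:5, r2:10, r3:5, r4:4, r5:7, r6:4}
[3] bne  r0, r2, L5  →  {r0:0, r1:5, r2:10, r3:5, r4:4, r5:7, r6:4}  ⟨branch taken⟩
[4] slti  r5, r5, 3  →  {r0:0, r1:5, r2:10, r3:5, r4:4, r5:0, r6:4}
[5] slt  r0, r2, r3  →  {r0:0, r1:5, r2:10, r3:5, r4:4, r5:0, r6:4}
[6] ori   r3, r2, 13  →  {r0:0, r1:5, r2:10, r3:15, r4:4, r5:0, r6:4}
[7] bne  r5, r1, L12  →  {r0:0, r1:5, r2:10, r3:15, r4:4, r5:0, r6:4}  ⟨branch taken⟩
[8] xori  r1, r3, 6  →  {r0:0, r1:9, r2:10, r3:15, r4:4, r5:0, r6:4}
[12] slti  r6, r5, 1  →  {r0:0, r1:9, r2:10, r3:15, r4:4, r5:0, r6:1}

9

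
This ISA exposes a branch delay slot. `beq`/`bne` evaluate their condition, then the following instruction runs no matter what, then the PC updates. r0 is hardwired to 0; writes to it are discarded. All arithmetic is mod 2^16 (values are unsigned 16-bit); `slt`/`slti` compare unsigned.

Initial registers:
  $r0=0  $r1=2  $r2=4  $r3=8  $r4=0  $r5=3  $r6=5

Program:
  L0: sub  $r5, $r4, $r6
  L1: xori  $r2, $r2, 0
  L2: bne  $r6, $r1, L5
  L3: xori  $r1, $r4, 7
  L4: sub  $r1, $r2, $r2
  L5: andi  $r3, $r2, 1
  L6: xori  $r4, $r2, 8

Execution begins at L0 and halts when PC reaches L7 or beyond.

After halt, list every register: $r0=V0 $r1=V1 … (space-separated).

$r0=0 $r1=7 $r2=4 $r3=0 $r4=12 $r5=65531 $r6=5

[0] sub  $r5, $r4, $r6  →  {$r0:0, $r1:2, $r2:4, $r3:8, $r4:0, $r5:65531, $r6:5}
[1] xori  $r2, $r2, 0  →  {$r0:0, $r1:2, $r2:4, $r3:8, $r4:0, $r5:65531, $r6:5}
[2] bne  $r6, $r1, L5  →  {$r0:0, $r1:2, $r2:4, $r3:8, $r4:0, $r5:65531, $r6:5}  ⟨branch taken⟩
[3] xori  $r1, $r4, 7  →  {$r0:0, $r1:7, $r2:4, $r3:8, $r4:0, $r5:65531, $r6:5}
[5] andi  $r3, $r2, 1  →  {$r0:0, $r1:7, $r2:4, $r3:0, $r4:0, $r5:65531, $r6:5}
[6] xori  $r4, $r2, 8  →  {$r0:0, $r1:7, $r2:4, $r3:0, $r4:12, $r5:65531, $r6:5}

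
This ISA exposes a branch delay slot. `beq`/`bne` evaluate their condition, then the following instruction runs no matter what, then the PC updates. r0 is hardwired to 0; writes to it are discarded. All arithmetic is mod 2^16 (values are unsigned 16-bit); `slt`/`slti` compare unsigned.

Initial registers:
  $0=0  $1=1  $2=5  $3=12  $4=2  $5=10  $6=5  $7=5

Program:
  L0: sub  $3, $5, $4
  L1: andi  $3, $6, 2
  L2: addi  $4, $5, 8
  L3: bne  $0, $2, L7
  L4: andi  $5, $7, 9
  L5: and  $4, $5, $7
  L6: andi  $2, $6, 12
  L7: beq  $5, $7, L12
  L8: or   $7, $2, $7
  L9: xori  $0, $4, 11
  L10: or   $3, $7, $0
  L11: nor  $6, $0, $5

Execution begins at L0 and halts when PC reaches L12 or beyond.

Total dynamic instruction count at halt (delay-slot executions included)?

10

#0 sub  $3, $5, $4 ; 0/1/5/8/2/10/5/5
#1 andi  $3, $6, 2 ; 0/1/5/0/2/10/5/5
#2 addi  $4, $5, 8 ; 0/1/5/0/18/10/5/5
#3 bne  $0, $2, L7 ; 0/1/5/0/18/10/5/5 ; →target
#4 andi  $5, $7, 9 ; 0/1/5/0/18/1/5/5
#7 beq  $5, $7, L12 ; 0/1/5/0/18/1/5/5 ; →fallthru
#8 or   $7, $2, $7 ; 0/1/5/0/18/1/5/5
#9 xori  $0, $4, 11 ; 0/1/5/0/18/1/5/5
#10 or   $3, $7, $0 ; 0/1/5/5/18/1/5/5
#11 nor  $6, $0, $5 ; 0/1/5/5/18/1/65534/5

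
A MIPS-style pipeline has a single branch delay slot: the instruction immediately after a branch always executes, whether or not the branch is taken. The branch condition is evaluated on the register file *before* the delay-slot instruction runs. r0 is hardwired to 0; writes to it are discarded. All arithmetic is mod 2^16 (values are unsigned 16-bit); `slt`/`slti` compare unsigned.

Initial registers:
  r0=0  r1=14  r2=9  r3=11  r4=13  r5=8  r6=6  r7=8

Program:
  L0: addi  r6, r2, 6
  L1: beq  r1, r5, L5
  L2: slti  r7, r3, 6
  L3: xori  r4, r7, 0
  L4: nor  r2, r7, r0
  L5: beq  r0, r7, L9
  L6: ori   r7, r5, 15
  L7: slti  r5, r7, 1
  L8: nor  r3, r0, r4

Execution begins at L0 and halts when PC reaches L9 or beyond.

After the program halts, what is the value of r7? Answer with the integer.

  step pc=0: addi  r6, r2, 6  regs=(0,14,9,11,13,8,15,8)
  step pc=1: beq  r1, r5, L5  cond=F  regs=(0,14,9,11,13,8,15,8)
  step pc=2: slti  r7, r3, 6  regs=(0,14,9,11,13,8,15,0)
  step pc=3: xori  r4, r7, 0  regs=(0,14,9,11,0,8,15,0)
  step pc=4: nor  r2, r7, r0  regs=(0,14,65535,11,0,8,15,0)
  step pc=5: beq  r0, r7, L9  cond=T  regs=(0,14,65535,11,0,8,15,0)
  step pc=6: ori   r7, r5, 15  regs=(0,14,65535,11,0,8,15,15)

15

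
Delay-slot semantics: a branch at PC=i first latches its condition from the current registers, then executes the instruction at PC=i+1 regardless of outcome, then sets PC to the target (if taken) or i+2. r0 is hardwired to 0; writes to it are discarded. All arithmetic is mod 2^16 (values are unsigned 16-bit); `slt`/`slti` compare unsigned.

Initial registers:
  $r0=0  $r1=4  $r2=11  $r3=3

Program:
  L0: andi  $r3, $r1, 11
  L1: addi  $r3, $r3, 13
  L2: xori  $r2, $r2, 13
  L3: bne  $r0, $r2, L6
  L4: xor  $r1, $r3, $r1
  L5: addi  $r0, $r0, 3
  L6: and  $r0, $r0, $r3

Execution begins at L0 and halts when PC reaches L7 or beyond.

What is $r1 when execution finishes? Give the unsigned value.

  step pc=0: andi  $r3, $r1, 11  regs=(0,4,11,0)
  step pc=1: addi  $r3, $r3, 13  regs=(0,4,11,13)
  step pc=2: xori  $r2, $r2, 13  regs=(0,4,6,13)
  step pc=3: bne  $r0, $r2, L6  cond=T  regs=(0,4,6,13)
  step pc=4: xor  $r1, $r3, $r1  regs=(0,9,6,13)
  step pc=6: and  $r0, $r0, $r3  regs=(0,9,6,13)

9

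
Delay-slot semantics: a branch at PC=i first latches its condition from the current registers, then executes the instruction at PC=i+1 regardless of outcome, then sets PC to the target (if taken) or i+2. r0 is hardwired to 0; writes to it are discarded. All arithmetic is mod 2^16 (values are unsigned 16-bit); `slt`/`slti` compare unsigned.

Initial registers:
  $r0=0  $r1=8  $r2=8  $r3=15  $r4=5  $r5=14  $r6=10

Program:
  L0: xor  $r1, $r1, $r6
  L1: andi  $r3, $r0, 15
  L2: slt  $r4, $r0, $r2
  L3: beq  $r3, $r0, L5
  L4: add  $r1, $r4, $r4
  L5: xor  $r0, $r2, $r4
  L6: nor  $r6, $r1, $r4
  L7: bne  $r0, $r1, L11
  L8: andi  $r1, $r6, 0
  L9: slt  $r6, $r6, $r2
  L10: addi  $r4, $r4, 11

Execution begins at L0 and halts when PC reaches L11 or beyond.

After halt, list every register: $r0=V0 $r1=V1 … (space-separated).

PC=0  xor  $r1, $r1, $r6     | $r0=0 $r1=2 $r2=8 $r3=15 $r4=5 $r5=14 $r6=10
PC=1  andi  $r3, $r0, 15     | $r0=0 $r1=2 $r2=8 $r3=0 $r4=5 $r5=14 $r6=10
PC=2  slt  $r4, $r0, $r2     | $r0=0 $r1=2 $r2=8 $r3=0 $r4=1 $r5=14 $r6=10
PC=3  beq  $r3, $r0, L5      | $r0=0 $r1=2 $r2=8 $r3=0 $r4=1 $r5=14 $r6=10  [TAKEN]
PC=4  add  $r1, $r4, $r4     | $r0=0 $r1=2 $r2=8 $r3=0 $r4=1 $r5=14 $r6=10
PC=5  xor  $r0, $r2, $r4     | $r0=0 $r1=2 $r2=8 $r3=0 $r4=1 $r5=14 $r6=10
PC=6  nor  $r6, $r1, $r4     | $r0=0 $r1=2 $r2=8 $r3=0 $r4=1 $r5=14 $r6=65532
PC=7  bne  $r0, $r1, L11     | $r0=0 $r1=2 $r2=8 $r3=0 $r4=1 $r5=14 $r6=65532  [TAKEN]
PC=8  andi  $r1, $r6, 0      | $r0=0 $r1=0 $r2=8 $r3=0 $r4=1 $r5=14 $r6=65532

$r0=0 $r1=0 $r2=8 $r3=0 $r4=1 $r5=14 $r6=65532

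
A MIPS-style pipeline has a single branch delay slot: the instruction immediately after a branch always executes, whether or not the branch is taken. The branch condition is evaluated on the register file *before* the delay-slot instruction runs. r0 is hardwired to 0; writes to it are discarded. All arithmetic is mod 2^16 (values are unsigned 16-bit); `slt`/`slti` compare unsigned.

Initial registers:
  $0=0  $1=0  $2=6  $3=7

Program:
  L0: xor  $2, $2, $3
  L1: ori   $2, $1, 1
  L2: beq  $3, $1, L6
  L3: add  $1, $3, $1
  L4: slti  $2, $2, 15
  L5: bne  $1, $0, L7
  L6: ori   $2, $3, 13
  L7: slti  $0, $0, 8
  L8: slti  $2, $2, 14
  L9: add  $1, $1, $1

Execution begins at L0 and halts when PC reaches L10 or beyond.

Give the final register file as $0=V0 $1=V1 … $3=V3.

$0=0 $1=14 $2=0 $3=7

  step pc=0: xor  $2, $2, $3  regs=(0,0,1,7)
  step pc=1: ori   $2, $1, 1  regs=(0,0,1,7)
  step pc=2: beq  $3, $1, L6  cond=F  regs=(0,0,1,7)
  step pc=3: add  $1, $3, $1  regs=(0,7,1,7)
  step pc=4: slti  $2, $2, 15  regs=(0,7,1,7)
  step pc=5: bne  $1, $0, L7  cond=T  regs=(0,7,1,7)
  step pc=6: ori   $2, $3, 13  regs=(0,7,15,7)
  step pc=7: slti  $0, $0, 8  regs=(0,7,15,7)
  step pc=8: slti  $2, $2, 14  regs=(0,7,0,7)
  step pc=9: add  $1, $1, $1  regs=(0,14,0,7)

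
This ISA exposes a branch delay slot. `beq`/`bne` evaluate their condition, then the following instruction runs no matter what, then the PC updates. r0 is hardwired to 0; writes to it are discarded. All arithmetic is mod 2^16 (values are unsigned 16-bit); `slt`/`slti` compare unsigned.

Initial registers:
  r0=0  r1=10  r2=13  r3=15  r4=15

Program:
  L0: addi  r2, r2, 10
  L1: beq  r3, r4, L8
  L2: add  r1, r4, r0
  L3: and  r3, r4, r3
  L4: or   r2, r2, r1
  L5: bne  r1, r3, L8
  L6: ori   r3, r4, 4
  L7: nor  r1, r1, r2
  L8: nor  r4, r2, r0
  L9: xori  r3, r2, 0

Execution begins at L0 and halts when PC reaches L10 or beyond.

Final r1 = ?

#0 addi  r2, r2, 10 ; 0/10/23/15/15
#1 beq  r3, r4, L8 ; 0/10/23/15/15 ; →target
#2 add  r1, r4, r0 ; 0/15/23/15/15
#8 nor  r4, r2, r0 ; 0/15/23/15/65512
#9 xori  r3, r2, 0 ; 0/15/23/23/65512

15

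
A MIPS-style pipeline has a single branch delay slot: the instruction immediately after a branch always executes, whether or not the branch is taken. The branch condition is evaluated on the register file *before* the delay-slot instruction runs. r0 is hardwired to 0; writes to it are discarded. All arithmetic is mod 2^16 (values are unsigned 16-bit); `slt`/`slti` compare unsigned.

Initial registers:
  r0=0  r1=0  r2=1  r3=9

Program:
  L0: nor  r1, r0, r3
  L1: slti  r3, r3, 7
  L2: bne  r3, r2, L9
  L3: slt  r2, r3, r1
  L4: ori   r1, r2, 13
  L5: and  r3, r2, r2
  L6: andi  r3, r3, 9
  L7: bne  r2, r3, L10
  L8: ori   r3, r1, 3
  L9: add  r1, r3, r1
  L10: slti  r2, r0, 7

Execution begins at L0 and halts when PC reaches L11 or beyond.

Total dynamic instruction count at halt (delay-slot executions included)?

6

#0 nor  r1, r0, r3 ; 0/65526/1/9
#1 slti  r3, r3, 7 ; 0/65526/1/0
#2 bne  r3, r2, L9 ; 0/65526/1/0 ; →target
#3 slt  r2, r3, r1 ; 0/65526/1/0
#9 add  r1, r3, r1 ; 0/65526/1/0
#10 slti  r2, r0, 7 ; 0/65526/1/0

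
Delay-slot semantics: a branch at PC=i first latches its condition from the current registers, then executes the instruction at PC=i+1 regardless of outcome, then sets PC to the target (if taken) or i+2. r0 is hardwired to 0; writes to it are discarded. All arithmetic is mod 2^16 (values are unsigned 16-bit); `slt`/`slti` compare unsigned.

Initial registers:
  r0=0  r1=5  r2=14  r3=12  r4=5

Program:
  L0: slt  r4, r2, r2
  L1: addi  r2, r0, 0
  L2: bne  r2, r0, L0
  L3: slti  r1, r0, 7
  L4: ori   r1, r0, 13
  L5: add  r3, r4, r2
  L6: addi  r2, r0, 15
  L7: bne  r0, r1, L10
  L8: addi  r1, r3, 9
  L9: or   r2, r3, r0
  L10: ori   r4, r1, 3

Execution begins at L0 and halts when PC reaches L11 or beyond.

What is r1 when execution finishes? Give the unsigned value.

9

[0] slt  r4, r2, r2  →  {r0:0, r1:5, r2:14, r3:12, r4:0}
[1] addi  r2, r0, 0  →  {r0:0, r1:5, r2:0, r3:12, r4:0}
[2] bne  r2, r0, L0  →  {r0:0, r1:5, r2:0, r3:12, r4:0}  ⟨branch fallthrough⟩
[3] slti  r1, r0, 7  →  {r0:0, r1:1, r2:0, r3:12, r4:0}
[4] ori   r1, r0, 13  →  {r0:0, r1:13, r2:0, r3:12, r4:0}
[5] add  r3, r4, r2  →  {r0:0, r1:13, r2:0, r3:0, r4:0}
[6] addi  r2, r0, 15  →  {r0:0, r1:13, r2:15, r3:0, r4:0}
[7] bne  r0, r1, L10  →  {r0:0, r1:13, r2:15, r3:0, r4:0}  ⟨branch taken⟩
[8] addi  r1, r3, 9  →  {r0:0, r1:9, r2:15, r3:0, r4:0}
[10] ori   r4, r1, 3  →  {r0:0, r1:9, r2:15, r3:0, r4:11}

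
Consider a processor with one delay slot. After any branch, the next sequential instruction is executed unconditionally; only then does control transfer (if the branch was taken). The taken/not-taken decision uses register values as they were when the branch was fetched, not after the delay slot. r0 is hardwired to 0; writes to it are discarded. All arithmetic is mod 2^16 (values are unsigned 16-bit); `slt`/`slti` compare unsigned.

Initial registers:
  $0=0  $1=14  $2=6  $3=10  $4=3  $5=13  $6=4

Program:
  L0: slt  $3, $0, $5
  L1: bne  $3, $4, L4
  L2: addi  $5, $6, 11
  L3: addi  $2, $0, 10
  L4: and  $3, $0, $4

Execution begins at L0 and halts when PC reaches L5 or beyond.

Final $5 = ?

PC=0  slt  $3, $0, $5        | $0=0 $1=14 $2=6 $3=1 $4=3 $5=13 $6=4
PC=1  bne  $3, $4, L4        | $0=0 $1=14 $2=6 $3=1 $4=3 $5=13 $6=4  [TAKEN]
PC=2  addi  $5, $6, 11       | $0=0 $1=14 $2=6 $3=1 $4=3 $5=15 $6=4
PC=4  and  $3, $0, $4        | $0=0 $1=14 $2=6 $3=0 $4=3 $5=15 $6=4

15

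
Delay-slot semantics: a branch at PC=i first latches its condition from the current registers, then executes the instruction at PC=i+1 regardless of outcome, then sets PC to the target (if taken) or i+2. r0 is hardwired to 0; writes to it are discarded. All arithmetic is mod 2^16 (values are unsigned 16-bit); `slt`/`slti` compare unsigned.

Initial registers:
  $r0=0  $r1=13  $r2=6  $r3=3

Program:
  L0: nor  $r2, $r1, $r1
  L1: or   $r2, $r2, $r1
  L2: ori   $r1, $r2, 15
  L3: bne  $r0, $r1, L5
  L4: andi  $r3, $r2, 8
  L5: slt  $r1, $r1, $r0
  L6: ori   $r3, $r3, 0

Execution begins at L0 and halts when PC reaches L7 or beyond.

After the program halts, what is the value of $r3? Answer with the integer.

8

[0] nor  $r2, $r1, $r1  →  {$r0:0, $r1:13, $r2:65522, $r3:3}
[1] or   $r2, $r2, $r1  →  {$r0:0, $r1:13, $r2:65535, $r3:3}
[2] ori   $r1, $r2, 15  →  {$r0:0, $r1:65535, $r2:65535, $r3:3}
[3] bne  $r0, $r1, L5  →  {$r0:0, $r1:65535, $r2:65535, $r3:3}  ⟨branch taken⟩
[4] andi  $r3, $r2, 8  →  {$r0:0, $r1:65535, $r2:65535, $r3:8}
[5] slt  $r1, $r1, $r0  →  {$r0:0, $r1:0, $r2:65535, $r3:8}
[6] ori   $r3, $r3, 0  →  {$r0:0, $r1:0, $r2:65535, $r3:8}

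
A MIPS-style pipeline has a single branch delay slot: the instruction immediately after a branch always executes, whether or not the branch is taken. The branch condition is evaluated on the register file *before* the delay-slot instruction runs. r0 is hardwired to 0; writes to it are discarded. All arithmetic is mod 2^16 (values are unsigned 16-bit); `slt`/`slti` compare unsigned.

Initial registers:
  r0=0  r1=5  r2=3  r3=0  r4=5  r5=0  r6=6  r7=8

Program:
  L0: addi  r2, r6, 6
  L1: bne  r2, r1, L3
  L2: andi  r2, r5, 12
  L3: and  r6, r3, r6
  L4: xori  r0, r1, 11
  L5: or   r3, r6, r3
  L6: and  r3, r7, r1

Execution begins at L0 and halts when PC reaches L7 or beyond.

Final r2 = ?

PC=0  addi  r2, r6, 6        | r0=0 r1=5 r2=12 r3=0 r4=5 r5=0 r6=6 r7=8
PC=1  bne  r2, r1, L3        | r0=0 r1=5 r2=12 r3=0 r4=5 r5=0 r6=6 r7=8  [TAKEN]
PC=2  andi  r2, r5, 12       | r0=0 r1=5 r2=0 r3=0 r4=5 r5=0 r6=6 r7=8
PC=3  and  r6, r3, r6        | r0=0 r1=5 r2=0 r3=0 r4=5 r5=0 r6=0 r7=8
PC=4  xori  r0, r1, 11       | r0=0 r1=5 r2=0 r3=0 r4=5 r5=0 r6=0 r7=8
PC=5  or   r3, r6, r3        | r0=0 r1=5 r2=0 r3=0 r4=5 r5=0 r6=0 r7=8
PC=6  and  r3, r7, r1        | r0=0 r1=5 r2=0 r3=0 r4=5 r5=0 r6=0 r7=8

0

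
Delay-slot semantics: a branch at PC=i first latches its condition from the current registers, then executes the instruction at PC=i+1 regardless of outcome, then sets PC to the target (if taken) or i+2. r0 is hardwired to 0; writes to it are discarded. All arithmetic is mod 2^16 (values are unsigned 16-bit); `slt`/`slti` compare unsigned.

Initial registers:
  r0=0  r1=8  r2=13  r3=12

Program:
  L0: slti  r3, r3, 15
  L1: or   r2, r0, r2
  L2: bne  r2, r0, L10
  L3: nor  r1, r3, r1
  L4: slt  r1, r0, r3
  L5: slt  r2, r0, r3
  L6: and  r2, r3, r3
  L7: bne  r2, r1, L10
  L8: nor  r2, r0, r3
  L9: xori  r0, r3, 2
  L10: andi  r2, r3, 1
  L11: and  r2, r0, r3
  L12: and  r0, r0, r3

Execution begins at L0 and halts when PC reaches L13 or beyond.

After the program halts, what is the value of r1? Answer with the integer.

[0] slti  r3, r3, 15  →  {r0:0, r1:8, r2:13, r3:1}
[1] or   r2, r0, r2  →  {r0:0, r1:8, r2:13, r3:1}
[2] bne  r2, r0, L10  →  {r0:0, r1:8, r2:13, r3:1}  ⟨branch taken⟩
[3] nor  r1, r3, r1  →  {r0:0, r1:65526, r2:13, r3:1}
[10] andi  r2, r3, 1  →  {r0:0, r1:65526, r2:1, r3:1}
[11] and  r2, r0, r3  →  {r0:0, r1:65526, r2:0, r3:1}
[12] and  r0, r0, r3  →  {r0:0, r1:65526, r2:0, r3:1}

65526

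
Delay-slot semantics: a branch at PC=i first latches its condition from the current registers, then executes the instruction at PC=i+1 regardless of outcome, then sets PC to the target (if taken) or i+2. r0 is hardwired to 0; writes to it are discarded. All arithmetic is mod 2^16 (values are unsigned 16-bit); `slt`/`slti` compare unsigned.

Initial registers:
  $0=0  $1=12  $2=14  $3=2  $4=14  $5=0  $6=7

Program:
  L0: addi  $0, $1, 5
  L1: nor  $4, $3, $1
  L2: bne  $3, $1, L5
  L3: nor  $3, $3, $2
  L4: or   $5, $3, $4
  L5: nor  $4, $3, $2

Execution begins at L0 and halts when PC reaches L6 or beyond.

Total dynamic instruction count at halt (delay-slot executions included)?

5

#0 addi  $0, $1, 5 ; 0/12/14/2/14/0/7
#1 nor  $4, $3, $1 ; 0/12/14/2/65521/0/7
#2 bne  $3, $1, L5 ; 0/12/14/2/65521/0/7 ; →target
#3 nor  $3, $3, $2 ; 0/12/14/65521/65521/0/7
#5 nor  $4, $3, $2 ; 0/12/14/65521/0/0/7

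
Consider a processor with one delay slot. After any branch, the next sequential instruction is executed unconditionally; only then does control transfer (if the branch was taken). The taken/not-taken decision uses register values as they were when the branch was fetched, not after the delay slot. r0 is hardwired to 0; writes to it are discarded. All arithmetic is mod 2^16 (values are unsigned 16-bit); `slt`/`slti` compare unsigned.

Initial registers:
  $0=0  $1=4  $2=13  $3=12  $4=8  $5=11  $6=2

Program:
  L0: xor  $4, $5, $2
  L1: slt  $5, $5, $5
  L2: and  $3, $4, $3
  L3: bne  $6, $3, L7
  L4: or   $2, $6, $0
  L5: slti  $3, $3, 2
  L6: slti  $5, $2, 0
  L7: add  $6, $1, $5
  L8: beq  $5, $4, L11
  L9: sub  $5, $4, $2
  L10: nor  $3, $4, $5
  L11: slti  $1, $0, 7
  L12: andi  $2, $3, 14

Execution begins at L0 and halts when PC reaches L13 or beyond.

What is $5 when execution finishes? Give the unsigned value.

4

#0 xor  $4, $5, $2 ; 0/4/13/12/6/11/2
#1 slt  $5, $5, $5 ; 0/4/13/12/6/0/2
#2 and  $3, $4, $3 ; 0/4/13/4/6/0/2
#3 bne  $6, $3, L7 ; 0/4/13/4/6/0/2 ; →target
#4 or   $2, $6, $0 ; 0/4/2/4/6/0/2
#7 add  $6, $1, $5 ; 0/4/2/4/6/0/4
#8 beq  $5, $4, L11 ; 0/4/2/4/6/0/4 ; →fallthru
#9 sub  $5, $4, $2 ; 0/4/2/4/6/4/4
#10 nor  $3, $4, $5 ; 0/4/2/65529/6/4/4
#11 slti  $1, $0, 7 ; 0/1/2/65529/6/4/4
#12 andi  $2, $3, 14 ; 0/1/8/65529/6/4/4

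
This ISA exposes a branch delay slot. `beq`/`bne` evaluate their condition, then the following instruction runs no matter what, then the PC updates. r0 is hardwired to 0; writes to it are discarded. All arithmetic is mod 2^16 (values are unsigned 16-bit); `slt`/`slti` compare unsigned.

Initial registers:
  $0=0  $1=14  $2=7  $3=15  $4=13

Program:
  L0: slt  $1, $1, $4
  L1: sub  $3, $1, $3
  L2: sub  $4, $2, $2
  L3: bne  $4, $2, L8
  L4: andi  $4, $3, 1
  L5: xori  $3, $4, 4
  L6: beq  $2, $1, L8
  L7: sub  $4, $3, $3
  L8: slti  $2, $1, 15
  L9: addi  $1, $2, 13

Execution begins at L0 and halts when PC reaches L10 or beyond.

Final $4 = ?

PC=0  slt  $1, $1, $4        | $0=0 $1=0 $2=7 $3=15 $4=13
PC=1  sub  $3, $1, $3        | $0=0 $1=0 $2=7 $3=65521 $4=13
PC=2  sub  $4, $2, $2        | $0=0 $1=0 $2=7 $3=65521 $4=0
PC=3  bne  $4, $2, L8        | $0=0 $1=0 $2=7 $3=65521 $4=0  [TAKEN]
PC=4  andi  $4, $3, 1        | $0=0 $1=0 $2=7 $3=65521 $4=1
PC=8  slti  $2, $1, 15       | $0=0 $1=0 $2=1 $3=65521 $4=1
PC=9  addi  $1, $2, 13       | $0=0 $1=14 $2=1 $3=65521 $4=1

1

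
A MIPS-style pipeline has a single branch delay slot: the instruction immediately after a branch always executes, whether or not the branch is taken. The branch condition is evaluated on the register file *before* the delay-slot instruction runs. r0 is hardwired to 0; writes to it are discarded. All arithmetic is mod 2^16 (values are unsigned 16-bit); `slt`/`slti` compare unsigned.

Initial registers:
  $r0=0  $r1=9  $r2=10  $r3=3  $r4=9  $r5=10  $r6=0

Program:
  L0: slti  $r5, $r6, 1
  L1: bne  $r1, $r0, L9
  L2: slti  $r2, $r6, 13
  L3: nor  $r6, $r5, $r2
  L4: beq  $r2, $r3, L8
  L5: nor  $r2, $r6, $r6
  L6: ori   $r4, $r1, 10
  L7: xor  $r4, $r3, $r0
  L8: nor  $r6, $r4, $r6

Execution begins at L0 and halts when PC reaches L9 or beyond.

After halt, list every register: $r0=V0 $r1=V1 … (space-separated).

$r0=0 $r1=9 $r2=1 $r3=3 $r4=9 $r5=1 $r6=0

  step pc=0: slti  $r5, $r6, 1  regs=(0,9,10,3,9,1,0)
  step pc=1: bne  $r1, $r0, L9  cond=T  regs=(0,9,10,3,9,1,0)
  step pc=2: slti  $r2, $r6, 13  regs=(0,9,1,3,9,1,0)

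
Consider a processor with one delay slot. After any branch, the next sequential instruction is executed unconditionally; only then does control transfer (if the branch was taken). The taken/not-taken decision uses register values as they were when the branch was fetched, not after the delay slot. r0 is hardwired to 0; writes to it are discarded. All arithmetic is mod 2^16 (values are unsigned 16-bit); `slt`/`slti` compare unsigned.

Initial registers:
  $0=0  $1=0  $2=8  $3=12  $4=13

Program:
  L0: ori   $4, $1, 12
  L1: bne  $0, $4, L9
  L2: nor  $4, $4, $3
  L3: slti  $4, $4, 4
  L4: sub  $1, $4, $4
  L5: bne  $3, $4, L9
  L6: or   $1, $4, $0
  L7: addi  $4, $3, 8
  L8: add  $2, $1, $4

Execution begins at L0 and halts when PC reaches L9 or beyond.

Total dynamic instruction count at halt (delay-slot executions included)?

3

  step pc=0: ori   $4, $1, 12  regs=(0,0,8,12,12)
  step pc=1: bne  $0, $4, L9  cond=T  regs=(0,0,8,12,12)
  step pc=2: nor  $4, $4, $3  regs=(0,0,8,12,65523)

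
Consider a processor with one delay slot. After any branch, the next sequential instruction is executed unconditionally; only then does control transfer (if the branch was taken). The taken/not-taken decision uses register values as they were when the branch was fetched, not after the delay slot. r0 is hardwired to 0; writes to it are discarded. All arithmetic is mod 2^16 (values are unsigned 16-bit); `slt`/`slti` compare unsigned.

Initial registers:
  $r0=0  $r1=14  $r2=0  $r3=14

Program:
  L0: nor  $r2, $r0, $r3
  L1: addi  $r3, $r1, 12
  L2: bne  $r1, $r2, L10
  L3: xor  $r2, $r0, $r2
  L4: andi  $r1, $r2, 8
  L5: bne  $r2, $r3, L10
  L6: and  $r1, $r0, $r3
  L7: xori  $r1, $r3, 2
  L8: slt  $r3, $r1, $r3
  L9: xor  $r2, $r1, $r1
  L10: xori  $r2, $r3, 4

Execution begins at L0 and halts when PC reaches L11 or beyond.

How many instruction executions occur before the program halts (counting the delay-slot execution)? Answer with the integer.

#0 nor  $r2, $r0, $r3 ; 0/14/65521/14
#1 addi  $r3, $r1, 12 ; 0/14/65521/26
#2 bne  $r1, $r2, L10 ; 0/14/65521/26 ; →target
#3 xor  $r2, $r0, $r2 ; 0/14/65521/26
#10 xori  $r2, $r3, 4 ; 0/14/30/26

5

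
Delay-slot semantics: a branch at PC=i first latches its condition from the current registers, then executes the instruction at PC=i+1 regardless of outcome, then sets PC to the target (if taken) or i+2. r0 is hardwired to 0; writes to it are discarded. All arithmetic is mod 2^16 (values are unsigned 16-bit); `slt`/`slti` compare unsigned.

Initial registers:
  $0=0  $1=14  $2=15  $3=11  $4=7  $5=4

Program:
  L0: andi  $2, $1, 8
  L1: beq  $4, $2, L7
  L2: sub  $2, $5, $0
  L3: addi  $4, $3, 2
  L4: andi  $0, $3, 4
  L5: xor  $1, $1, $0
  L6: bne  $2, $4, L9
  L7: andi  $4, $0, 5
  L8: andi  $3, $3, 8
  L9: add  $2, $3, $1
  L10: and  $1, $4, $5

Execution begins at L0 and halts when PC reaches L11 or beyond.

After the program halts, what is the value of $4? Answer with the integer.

0

[0] andi  $2, $1, 8  →  {$0:0, $1:14, $2:8, $3:11, $4:7, $5:4}
[1] beq  $4, $2, L7  →  {$0:0, $1:14, $2:8, $3:11, $4:7, $5:4}  ⟨branch fallthrough⟩
[2] sub  $2, $5, $0  →  {$0:0, $1:14, $2:4, $3:11, $4:7, $5:4}
[3] addi  $4, $3, 2  →  {$0:0, $1:14, $2:4, $3:11, $4:13, $5:4}
[4] andi  $0, $3, 4  →  {$0:0, $1:14, $2:4, $3:11, $4:13, $5:4}
[5] xor  $1, $1, $0  →  {$0:0, $1:14, $2:4, $3:11, $4:13, $5:4}
[6] bne  $2, $4, L9  →  {$0:0, $1:14, $2:4, $3:11, $4:13, $5:4}  ⟨branch taken⟩
[7] andi  $4, $0, 5  →  {$0:0, $1:14, $2:4, $3:11, $4:0, $5:4}
[9] add  $2, $3, $1  →  {$0:0, $1:14, $2:25, $3:11, $4:0, $5:4}
[10] and  $1, $4, $5  →  {$0:0, $1:0, $2:25, $3:11, $4:0, $5:4}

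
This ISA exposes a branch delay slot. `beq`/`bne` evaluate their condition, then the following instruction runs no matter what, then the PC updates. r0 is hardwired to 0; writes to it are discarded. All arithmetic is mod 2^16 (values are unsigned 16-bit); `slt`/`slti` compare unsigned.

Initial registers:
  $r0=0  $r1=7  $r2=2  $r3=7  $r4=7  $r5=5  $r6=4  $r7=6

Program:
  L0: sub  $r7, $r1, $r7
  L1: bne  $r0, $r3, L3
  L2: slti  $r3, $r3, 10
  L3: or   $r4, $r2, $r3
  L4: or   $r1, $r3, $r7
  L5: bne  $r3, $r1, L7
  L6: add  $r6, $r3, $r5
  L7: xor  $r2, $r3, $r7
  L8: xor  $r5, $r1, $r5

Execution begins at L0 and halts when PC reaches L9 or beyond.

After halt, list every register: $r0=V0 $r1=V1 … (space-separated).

$r0=0 $r1=1 $r2=0 $r3=1 $r4=3 $r5=4 $r6=6 $r7=1

[0] sub  $r7, $r1, $r7  →  {$r0:0, $r1:7, $r2:2, $r3:7, $r4:7, $r5:5, $r6:4, $r7:1}
[1] bne  $r0, $r3, L3  →  {$r0:0, $r1:7, $r2:2, $r3:7, $r4:7, $r5:5, $r6:4, $r7:1}  ⟨branch taken⟩
[2] slti  $r3, $r3, 10  →  {$r0:0, $r1:7, $r2:2, $r3:1, $r4:7, $r5:5, $r6:4, $r7:1}
[3] or   $r4, $r2, $r3  →  {$r0:0, $r1:7, $r2:2, $r3:1, $r4:3, $r5:5, $r6:4, $r7:1}
[4] or   $r1, $r3, $r7  →  {$r0:0, $r1:1, $r2:2, $r3:1, $r4:3, $r5:5, $r6:4, $r7:1}
[5] bne  $r3, $r1, L7  →  {$r0:0, $r1:1, $r2:2, $r3:1, $r4:3, $r5:5, $r6:4, $r7:1}  ⟨branch fallthrough⟩
[6] add  $r6, $r3, $r5  →  {$r0:0, $r1:1, $r2:2, $r3:1, $r4:3, $r5:5, $r6:6, $r7:1}
[7] xor  $r2, $r3, $r7  →  {$r0:0, $r1:1, $r2:0, $r3:1, $r4:3, $r5:5, $r6:6, $r7:1}
[8] xor  $r5, $r1, $r5  →  {$r0:0, $r1:1, $r2:0, $r3:1, $r4:3, $r5:4, $r6:6, $r7:1}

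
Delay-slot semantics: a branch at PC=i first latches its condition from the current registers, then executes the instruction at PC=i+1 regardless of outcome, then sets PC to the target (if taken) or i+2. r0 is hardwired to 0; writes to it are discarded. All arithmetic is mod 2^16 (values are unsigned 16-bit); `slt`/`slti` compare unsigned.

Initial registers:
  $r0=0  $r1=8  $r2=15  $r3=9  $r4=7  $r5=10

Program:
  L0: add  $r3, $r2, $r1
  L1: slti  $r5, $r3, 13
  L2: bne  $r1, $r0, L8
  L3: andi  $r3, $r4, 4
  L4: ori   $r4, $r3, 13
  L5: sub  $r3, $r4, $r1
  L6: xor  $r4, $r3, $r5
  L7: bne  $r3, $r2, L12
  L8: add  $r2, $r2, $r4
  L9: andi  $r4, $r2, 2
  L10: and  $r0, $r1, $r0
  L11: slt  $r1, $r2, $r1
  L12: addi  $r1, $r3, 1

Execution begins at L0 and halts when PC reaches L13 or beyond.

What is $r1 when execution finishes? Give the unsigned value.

  step pc=0: add  $r3, $r2, $r1  regs=(0,8,15,23,7,10)
  step pc=1: slti  $r5, $r3, 13  regs=(0,8,15,23,7,0)
  step pc=2: bne  $r1, $r0, L8  cond=T  regs=(0,8,15,23,7,0)
  step pc=3: andi  $r3, $r4, 4  regs=(0,8,15,4,7,0)
  step pc=8: add  $r2, $r2, $r4  regs=(0,8,22,4,7,0)
  step pc=9: andi  $r4, $r2, 2  regs=(0,8,22,4,2,0)
  step pc=10: and  $r0, $r1, $r0  regs=(0,8,22,4,2,0)
  step pc=11: slt  $r1, $r2, $r1  regs=(0,0,22,4,2,0)
  step pc=12: addi  $r1, $r3, 1  regs=(0,5,22,4,2,0)

5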